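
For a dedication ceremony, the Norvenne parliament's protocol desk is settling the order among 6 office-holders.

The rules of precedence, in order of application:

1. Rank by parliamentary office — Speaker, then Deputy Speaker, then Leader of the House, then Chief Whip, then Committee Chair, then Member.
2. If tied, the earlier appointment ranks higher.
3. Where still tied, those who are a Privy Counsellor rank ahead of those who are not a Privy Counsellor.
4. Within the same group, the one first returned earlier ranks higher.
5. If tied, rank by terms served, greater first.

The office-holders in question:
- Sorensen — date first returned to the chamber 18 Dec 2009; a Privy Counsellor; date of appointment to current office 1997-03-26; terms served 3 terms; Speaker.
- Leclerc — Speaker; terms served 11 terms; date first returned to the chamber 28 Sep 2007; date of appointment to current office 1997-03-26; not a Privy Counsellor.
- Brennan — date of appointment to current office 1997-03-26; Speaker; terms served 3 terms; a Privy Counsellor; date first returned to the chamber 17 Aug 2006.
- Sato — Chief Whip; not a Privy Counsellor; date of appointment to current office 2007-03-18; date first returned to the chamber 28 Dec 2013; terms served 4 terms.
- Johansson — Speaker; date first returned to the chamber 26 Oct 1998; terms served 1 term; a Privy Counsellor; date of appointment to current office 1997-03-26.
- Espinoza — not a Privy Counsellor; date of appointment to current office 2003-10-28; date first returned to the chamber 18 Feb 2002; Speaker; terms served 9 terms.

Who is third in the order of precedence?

Sorensen

By parliamentary office: Johansson, Brennan, Sorensen, Leclerc and Espinoza (Speaker); then Sato (Chief Whip).
Among Johansson, Brennan, Sorensen, Leclerc and Espinoza, by date of appointment to current office (earlier first): Johansson, Brennan, Sorensen and Leclerc (1997-03-26) before Espinoza (2003-10-28).
Among Johansson, Brennan, Sorensen and Leclerc, a Privy Counsellor before not a Privy Counsellor: Johansson, Brennan and Sorensen (a Privy Counsellor) before Leclerc (not a Privy Counsellor).
Among Johansson, Brennan and Sorensen, by date first returned to the chamber (earlier first): Johansson (26 Oct 1998) before Brennan (17 Aug 2006) before Sorensen (18 Dec 2009).
Order: Johansson, Brennan, Sorensen, Leclerc, Espinoza, Sato.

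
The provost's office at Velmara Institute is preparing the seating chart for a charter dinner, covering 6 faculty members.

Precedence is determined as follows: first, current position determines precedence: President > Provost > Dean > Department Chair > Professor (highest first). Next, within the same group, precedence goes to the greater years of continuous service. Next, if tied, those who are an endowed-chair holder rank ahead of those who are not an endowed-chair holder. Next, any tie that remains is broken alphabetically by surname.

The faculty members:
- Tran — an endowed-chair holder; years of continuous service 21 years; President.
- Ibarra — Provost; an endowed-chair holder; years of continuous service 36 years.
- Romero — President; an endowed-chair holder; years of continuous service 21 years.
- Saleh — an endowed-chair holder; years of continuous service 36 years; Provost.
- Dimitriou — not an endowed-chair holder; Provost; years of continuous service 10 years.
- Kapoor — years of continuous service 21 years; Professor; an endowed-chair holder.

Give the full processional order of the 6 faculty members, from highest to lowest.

Romero, Tran, Ibarra, Saleh, Dimitriou, Kapoor

By current position: Romero and Tran (President); then Ibarra, Saleh and Dimitriou (Provost); then Kapoor (Professor).
Romero and Tran both have years of continuous service 21 years, so the next rule applies.
Romero and Tran are each an endowed-chair holder, so the next rule applies.
Among Romero and Tran, alphabetically by surname: Romero before Tran.
Among Ibarra, Saleh and Dimitriou, by years of continuous service (higher first): Ibarra and Saleh (36 years) before Dimitriou (10 years).
Ibarra and Saleh are each an endowed-chair holder, so the next rule applies.
Among Ibarra and Saleh, alphabetically by surname: Ibarra before Saleh.
Full order: Romero, Tran, Ibarra, Saleh, Dimitriou, Kapoor.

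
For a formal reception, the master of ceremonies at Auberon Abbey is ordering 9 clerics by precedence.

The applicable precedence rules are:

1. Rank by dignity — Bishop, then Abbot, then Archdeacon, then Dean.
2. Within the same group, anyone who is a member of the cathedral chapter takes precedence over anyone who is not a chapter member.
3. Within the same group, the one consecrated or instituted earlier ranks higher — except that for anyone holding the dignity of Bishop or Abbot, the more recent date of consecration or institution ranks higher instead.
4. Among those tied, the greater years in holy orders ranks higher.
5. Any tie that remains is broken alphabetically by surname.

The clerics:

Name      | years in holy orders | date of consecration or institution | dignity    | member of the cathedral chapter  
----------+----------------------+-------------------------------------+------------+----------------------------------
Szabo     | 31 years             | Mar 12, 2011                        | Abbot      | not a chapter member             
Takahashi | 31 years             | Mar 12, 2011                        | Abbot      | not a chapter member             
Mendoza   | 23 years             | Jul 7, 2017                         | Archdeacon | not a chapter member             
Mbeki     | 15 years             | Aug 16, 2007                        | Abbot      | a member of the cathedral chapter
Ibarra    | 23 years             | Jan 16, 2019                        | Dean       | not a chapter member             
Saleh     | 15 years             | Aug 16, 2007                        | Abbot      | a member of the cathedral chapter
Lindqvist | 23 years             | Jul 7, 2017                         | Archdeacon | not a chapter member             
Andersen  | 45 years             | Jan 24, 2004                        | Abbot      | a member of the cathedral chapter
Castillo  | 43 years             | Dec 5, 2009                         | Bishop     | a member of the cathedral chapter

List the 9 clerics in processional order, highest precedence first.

By dignity: Castillo (Bishop); then Mbeki, Saleh, Andersen, Szabo and Takahashi (Abbot); then Lindqvist and Mendoza (Archdeacon); then Ibarra (Dean).
Among Mbeki, Saleh, Andersen, Szabo and Takahashi, a member of the cathedral chapter before not a chapter member: Mbeki, Saleh and Andersen (a member of the cathedral chapter) before Szabo and Takahashi (not a chapter member).
Among Mbeki, Saleh and Andersen, by date of consecration or institution (later first) (reversed rule for this group): Mbeki and Saleh (Aug 16, 2007) before Andersen (Jan 24, 2004).
Mbeki and Saleh both have years in holy orders 15 years, so the next rule applies.
Among Mbeki and Saleh, alphabetically by surname: Mbeki before Saleh.
Szabo and Takahashi both have date of consecration or institution Mar 12, 2011, so the next rule applies.
Szabo and Takahashi both have years in holy orders 31 years, so the next rule applies.
Among Szabo and Takahashi, alphabetically by surname: Szabo before Takahashi.
Lindqvist and Mendoza are each not a chapter member, so the next rule applies.
Lindqvist and Mendoza both have date of consecration or institution Jul 7, 2017, so the next rule applies.
Lindqvist and Mendoza both have years in holy orders 23 years, so the next rule applies.
Among Lindqvist and Mendoza, alphabetically by surname: Lindqvist before Mendoza.
Full order: Castillo, Mbeki, Saleh, Andersen, Szabo, Takahashi, Lindqvist, Mendoza, Ibarra.

Castillo, Mbeki, Saleh, Andersen, Szabo, Takahashi, Lindqvist, Mendoza, Ibarra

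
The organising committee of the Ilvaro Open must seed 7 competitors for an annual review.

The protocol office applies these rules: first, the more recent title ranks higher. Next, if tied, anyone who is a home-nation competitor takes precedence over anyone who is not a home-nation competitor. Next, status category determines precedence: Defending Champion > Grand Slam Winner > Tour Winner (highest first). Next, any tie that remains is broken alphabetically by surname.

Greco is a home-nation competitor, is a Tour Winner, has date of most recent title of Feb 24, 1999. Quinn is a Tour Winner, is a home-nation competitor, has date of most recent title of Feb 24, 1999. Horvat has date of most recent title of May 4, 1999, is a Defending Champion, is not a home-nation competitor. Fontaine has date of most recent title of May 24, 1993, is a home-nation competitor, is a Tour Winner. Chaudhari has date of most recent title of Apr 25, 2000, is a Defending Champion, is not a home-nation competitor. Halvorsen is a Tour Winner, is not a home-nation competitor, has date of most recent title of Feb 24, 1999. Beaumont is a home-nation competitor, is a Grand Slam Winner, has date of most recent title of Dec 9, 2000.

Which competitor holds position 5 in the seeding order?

By date of most recent title (later first): Beaumont (Dec 9, 2000); then Chaudhari (Apr 25, 2000); then Horvat (May 4, 1999); then Greco, Quinn and Halvorsen (each Feb 24, 1999); then Fontaine (May 24, 1993).
Among Greco, Quinn and Halvorsen, a home-nation competitor before not a home-nation competitor: Greco and Quinn (a home-nation competitor) before Halvorsen (not a home-nation competitor).
Greco and Quinn are each Tour Winner, so the next rule applies.
Among Greco and Quinn, alphabetically by surname: Greco before Quinn.
Order: Beaumont, Chaudhari, Horvat, Greco, Quinn, Halvorsen, Fontaine.

Quinn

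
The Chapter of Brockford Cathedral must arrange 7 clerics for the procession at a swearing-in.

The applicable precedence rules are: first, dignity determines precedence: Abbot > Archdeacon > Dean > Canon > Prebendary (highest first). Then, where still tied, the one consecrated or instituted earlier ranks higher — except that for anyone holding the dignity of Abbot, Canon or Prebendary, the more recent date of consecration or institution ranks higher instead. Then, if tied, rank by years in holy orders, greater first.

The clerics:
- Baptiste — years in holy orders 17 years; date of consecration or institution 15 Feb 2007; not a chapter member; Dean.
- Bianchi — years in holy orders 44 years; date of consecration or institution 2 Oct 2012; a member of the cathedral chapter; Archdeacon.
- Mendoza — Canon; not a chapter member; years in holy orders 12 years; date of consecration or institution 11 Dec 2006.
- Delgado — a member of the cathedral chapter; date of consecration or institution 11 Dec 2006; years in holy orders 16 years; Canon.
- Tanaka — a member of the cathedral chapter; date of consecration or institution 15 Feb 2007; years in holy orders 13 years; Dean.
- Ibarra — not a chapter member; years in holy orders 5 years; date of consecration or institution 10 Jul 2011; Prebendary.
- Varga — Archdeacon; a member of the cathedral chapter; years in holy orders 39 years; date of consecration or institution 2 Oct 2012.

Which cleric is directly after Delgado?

By dignity: Bianchi and Varga (Archdeacon); then Baptiste and Tanaka (Dean); then Delgado and Mendoza (Canon); then Ibarra (Prebendary).
Bianchi and Varga both have date of consecration or institution 2 Oct 2012, so the next rule applies.
Among Bianchi and Varga, by years in holy orders (higher first): Bianchi (44 years) before Varga (39 years).
Baptiste and Tanaka both have date of consecration or institution 15 Feb 2007, so the next rule applies.
Among Baptiste and Tanaka, by years in holy orders (higher first): Baptiste (17 years) before Tanaka (13 years).
Delgado and Mendoza both have date of consecration or institution 11 Dec 2006, so the next rule applies.
Among Delgado and Mendoza, by years in holy orders (higher first): Delgado (16 years) before Mendoza (12 years).
Order: Bianchi, Varga, Baptiste, Tanaka, Delgado, Mendoza, Ibarra.

Mendoza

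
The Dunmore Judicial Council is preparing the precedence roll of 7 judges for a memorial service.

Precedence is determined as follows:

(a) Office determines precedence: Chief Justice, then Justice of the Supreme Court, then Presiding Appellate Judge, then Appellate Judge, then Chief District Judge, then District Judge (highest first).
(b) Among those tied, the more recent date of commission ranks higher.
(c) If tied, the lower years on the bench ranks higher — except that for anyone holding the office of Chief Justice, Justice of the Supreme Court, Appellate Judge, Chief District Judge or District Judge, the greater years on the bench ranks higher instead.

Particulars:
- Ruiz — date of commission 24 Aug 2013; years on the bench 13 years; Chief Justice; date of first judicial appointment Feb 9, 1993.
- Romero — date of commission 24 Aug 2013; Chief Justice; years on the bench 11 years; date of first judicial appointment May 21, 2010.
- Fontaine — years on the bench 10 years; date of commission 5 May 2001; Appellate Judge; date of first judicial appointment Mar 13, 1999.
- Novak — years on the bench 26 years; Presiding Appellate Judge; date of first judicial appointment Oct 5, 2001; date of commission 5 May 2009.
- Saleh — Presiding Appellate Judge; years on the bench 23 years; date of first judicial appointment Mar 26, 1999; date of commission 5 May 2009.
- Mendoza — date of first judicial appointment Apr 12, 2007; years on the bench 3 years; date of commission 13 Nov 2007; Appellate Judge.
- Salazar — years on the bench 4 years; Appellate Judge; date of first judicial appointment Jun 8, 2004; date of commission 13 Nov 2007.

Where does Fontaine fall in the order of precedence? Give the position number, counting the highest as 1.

7

By office: Ruiz and Romero (Chief Justice); then Saleh and Novak (Presiding Appellate Judge); then Salazar, Mendoza and Fontaine (Appellate Judge).
Ruiz and Romero both have date of commission 24 Aug 2013, so the next rule applies.
Among Ruiz and Romero, by years on the bench (higher first) (reversed rule for this group): Ruiz (13 years) before Romero (11 years).
Saleh and Novak both have date of commission 5 May 2009, so the next rule applies.
Among Saleh and Novak, by years on the bench (lower first): Saleh (23 years) before Novak (26 years).
Among Salazar, Mendoza and Fontaine, by date of commission (later first): Salazar and Mendoza (13 Nov 2007) before Fontaine (5 May 2001).
Among Salazar and Mendoza, by years on the bench (higher first) (reversed rule for this group): Salazar (4 years) before Mendoza (3 years).
Order: Ruiz, Romero, Saleh, Novak, Salazar, Mendoza, Fontaine. So position 7.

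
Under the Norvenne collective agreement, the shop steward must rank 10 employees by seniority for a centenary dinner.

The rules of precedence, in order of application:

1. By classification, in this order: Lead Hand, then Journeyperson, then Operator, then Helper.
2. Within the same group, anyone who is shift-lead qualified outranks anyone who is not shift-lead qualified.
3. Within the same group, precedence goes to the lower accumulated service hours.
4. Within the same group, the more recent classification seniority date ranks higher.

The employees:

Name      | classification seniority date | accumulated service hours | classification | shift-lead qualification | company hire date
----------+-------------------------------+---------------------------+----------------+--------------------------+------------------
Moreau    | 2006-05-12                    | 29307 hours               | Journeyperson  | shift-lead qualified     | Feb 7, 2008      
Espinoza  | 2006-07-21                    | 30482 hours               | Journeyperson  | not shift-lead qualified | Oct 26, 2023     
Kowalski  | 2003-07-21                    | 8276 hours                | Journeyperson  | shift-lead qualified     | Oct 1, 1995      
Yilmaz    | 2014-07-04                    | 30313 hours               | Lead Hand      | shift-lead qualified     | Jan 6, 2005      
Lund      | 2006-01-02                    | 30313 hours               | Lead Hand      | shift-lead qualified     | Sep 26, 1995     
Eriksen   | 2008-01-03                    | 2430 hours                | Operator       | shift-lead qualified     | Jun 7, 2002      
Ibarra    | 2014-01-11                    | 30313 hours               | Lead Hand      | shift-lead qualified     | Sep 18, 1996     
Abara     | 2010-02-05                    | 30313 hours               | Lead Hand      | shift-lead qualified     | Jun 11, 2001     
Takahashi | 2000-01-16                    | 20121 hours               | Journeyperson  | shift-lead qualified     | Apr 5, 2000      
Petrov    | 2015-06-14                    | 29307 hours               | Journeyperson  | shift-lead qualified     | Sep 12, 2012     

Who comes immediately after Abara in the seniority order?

Lund

By classification: Yilmaz, Ibarra, Abara and Lund (Lead Hand); then Kowalski, Takahashi, Petrov, Moreau and Espinoza (Journeyperson); then Eriksen (Operator).
Yilmaz, Ibarra, Abara and Lund are each shift-lead qualified, so the next rule applies.
Yilmaz, Ibarra, Abara and Lund all have accumulated service hours 30313 hours, so the next rule applies.
Among Yilmaz, Ibarra, Abara and Lund, by classification seniority date (later first): Yilmaz (2014-07-04) before Ibarra (2014-01-11) before Abara (2010-02-05) before Lund (2006-01-02).
Among Kowalski, Takahashi, Petrov, Moreau and Espinoza, shift-lead qualified before not shift-lead qualified: Kowalski, Takahashi, Petrov and Moreau (shift-lead qualified) before Espinoza (not shift-lead qualified).
Among Kowalski, Takahashi, Petrov and Moreau, by accumulated service hours (lower first): Kowalski (8276 hours) before Takahashi (20121 hours) before Petrov and Moreau (29307 hours).
Among Petrov and Moreau, by classification seniority date (later first): Petrov (2015-06-14) before Moreau (2006-05-12).
Order: Yilmaz, Ibarra, Abara, Lund, Kowalski, Takahashi, Petrov, Moreau, Espinoza, Eriksen.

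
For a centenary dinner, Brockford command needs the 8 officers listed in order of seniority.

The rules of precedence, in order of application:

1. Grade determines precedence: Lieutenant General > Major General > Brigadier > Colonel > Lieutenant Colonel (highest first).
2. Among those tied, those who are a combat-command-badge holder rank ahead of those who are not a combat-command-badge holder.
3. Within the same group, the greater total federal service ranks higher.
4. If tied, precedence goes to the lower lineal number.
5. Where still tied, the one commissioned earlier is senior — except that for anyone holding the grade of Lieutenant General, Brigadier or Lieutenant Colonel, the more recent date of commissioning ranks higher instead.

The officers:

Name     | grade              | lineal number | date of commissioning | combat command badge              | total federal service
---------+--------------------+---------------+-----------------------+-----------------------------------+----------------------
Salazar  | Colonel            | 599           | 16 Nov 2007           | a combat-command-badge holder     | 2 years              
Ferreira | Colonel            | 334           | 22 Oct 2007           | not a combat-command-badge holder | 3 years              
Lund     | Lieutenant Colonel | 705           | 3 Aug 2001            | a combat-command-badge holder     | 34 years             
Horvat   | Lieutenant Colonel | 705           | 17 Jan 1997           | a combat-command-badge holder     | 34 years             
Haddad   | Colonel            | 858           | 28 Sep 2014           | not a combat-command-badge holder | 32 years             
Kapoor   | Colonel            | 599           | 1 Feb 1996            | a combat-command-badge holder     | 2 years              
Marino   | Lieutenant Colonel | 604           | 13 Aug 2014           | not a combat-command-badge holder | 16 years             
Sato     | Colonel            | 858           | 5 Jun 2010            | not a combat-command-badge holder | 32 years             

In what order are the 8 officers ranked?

Kapoor, Salazar, Sato, Haddad, Ferreira, Lund, Horvat, Marino

By grade: Kapoor, Salazar, Sato, Haddad and Ferreira (Colonel); then Lund, Horvat and Marino (Lieutenant Colonel).
Among Kapoor, Salazar, Sato, Haddad and Ferreira, a combat-command-badge holder before not a combat-command-badge holder: Kapoor and Salazar (a combat-command-badge holder) before Sato, Haddad and Ferreira (not a combat-command-badge holder).
Kapoor and Salazar both have total federal service 2 years, so the next rule applies.
Kapoor and Salazar both have lineal number 599, so the next rule applies.
Among Kapoor and Salazar, by date of commissioning (earlier first): Kapoor (1 Feb 1996) before Salazar (16 Nov 2007).
Among Sato, Haddad and Ferreira, by total federal service (higher first): Sato and Haddad (32 years) before Ferreira (3 years).
Sato and Haddad both have lineal number 858, so the next rule applies.
Among Sato and Haddad, by date of commissioning (earlier first): Sato (5 Jun 2010) before Haddad (28 Sep 2014).
Among Lund, Horvat and Marino, a combat-command-badge holder before not a combat-command-badge holder: Lund and Horvat (a combat-command-badge holder) before Marino (not a combat-command-badge holder).
Lund and Horvat both have total federal service 34 years, so the next rule applies.
Lund and Horvat both have lineal number 705, so the next rule applies.
Among Lund and Horvat, by date of commissioning (later first) (reversed rule for this group): Lund (3 Aug 2001) before Horvat (17 Jan 1997).
Full order: Kapoor, Salazar, Sato, Haddad, Ferreira, Lund, Horvat, Marino.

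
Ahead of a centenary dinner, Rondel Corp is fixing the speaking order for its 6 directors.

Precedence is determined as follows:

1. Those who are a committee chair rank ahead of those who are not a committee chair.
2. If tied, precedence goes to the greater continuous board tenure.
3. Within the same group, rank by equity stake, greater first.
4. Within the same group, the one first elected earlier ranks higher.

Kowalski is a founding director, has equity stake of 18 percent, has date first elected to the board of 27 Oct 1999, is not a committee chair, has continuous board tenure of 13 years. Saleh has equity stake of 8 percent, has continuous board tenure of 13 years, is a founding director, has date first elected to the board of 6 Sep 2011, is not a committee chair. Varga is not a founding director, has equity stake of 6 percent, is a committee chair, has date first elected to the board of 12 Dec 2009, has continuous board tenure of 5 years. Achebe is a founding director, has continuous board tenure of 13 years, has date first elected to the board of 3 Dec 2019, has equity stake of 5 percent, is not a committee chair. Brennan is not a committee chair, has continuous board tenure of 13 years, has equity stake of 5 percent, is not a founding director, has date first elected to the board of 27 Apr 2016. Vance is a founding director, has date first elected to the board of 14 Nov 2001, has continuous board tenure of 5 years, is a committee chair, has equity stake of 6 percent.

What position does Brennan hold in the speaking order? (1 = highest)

By the first rule: Vance and Varga (both a committee chair); then Kowalski, Saleh, Brennan and Achebe (each not a committee chair).
Vance and Varga both have continuous board tenure 5 years, so the next rule applies.
Vance and Varga both have equity stake 6 percent, so the next rule applies.
Among Vance and Varga, by date first elected to the board (earlier first): Vance (14 Nov 2001) before Varga (12 Dec 2009).
Kowalski, Saleh, Brennan and Achebe all have continuous board tenure 13 years, so the next rule applies.
Among Kowalski, Saleh, Brennan and Achebe, by equity stake (higher first): Kowalski (18 percent) before Saleh (8 percent) before Brennan and Achebe (5 percent).
Among Brennan and Achebe, by date first elected to the board (earlier first): Brennan (27 Apr 2016) before Achebe (3 Dec 2019).
Order: Vance, Varga, Kowalski, Saleh, Brennan, Achebe. So position 5.

5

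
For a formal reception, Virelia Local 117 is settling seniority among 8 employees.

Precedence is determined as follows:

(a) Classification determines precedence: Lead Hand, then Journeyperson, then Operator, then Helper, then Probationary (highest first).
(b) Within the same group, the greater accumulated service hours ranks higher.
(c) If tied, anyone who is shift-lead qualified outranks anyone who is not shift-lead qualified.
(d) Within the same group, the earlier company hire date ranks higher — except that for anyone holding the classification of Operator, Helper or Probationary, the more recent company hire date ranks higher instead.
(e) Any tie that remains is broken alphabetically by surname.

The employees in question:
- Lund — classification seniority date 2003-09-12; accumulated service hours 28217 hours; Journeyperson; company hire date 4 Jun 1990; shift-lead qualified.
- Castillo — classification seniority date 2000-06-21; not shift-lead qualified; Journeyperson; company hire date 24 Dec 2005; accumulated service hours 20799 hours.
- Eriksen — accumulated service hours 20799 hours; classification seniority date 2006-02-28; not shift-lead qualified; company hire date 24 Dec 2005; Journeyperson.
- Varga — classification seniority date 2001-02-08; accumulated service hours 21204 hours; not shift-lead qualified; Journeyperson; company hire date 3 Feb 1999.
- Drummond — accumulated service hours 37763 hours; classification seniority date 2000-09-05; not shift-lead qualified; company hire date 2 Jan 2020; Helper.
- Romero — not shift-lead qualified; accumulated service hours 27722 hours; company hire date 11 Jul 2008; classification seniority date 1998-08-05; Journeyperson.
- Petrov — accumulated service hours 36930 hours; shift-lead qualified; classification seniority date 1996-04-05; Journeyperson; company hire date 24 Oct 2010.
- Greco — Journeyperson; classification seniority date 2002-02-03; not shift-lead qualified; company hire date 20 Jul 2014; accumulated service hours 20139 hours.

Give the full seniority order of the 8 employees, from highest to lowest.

Petrov, Lund, Romero, Varga, Castillo, Eriksen, Greco, Drummond

By classification: Petrov, Lund, Romero, Varga, Castillo, Eriksen and Greco (Journeyperson); then Drummond (Helper).
Among Petrov, Lund, Romero, Varga, Castillo, Eriksen and Greco, by accumulated service hours (higher first): Petrov (36930 hours) before Lund (28217 hours) before Romero (27722 hours) before Varga (21204 hours) before Castillo and Eriksen (20799 hours) before Greco (20139 hours).
Castillo and Eriksen are each not shift-lead qualified, so the next rule applies.
Castillo and Eriksen both have company hire date 24 Dec 2005, so the next rule applies.
Among Castillo and Eriksen, alphabetically by surname: Castillo before Eriksen.
Full order: Petrov, Lund, Romero, Varga, Castillo, Eriksen, Greco, Drummond.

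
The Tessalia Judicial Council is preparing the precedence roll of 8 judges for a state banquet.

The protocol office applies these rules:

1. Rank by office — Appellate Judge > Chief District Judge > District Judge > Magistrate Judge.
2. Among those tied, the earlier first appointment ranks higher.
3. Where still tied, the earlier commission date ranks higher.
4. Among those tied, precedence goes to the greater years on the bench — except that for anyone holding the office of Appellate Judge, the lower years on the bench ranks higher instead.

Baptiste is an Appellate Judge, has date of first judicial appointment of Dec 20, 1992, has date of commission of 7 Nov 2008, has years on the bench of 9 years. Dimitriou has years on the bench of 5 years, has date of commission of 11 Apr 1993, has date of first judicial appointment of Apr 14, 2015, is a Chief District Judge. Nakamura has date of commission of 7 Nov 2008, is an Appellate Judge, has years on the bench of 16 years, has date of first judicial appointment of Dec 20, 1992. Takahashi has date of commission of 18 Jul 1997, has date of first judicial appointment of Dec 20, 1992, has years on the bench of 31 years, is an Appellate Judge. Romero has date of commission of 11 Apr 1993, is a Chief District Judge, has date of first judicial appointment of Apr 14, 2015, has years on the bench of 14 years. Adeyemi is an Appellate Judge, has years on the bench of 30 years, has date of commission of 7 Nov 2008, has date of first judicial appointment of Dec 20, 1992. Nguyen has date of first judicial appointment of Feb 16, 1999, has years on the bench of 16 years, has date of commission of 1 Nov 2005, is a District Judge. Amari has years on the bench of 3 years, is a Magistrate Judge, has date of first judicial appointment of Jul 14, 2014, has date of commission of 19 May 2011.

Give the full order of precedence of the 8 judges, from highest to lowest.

Takahashi, Baptiste, Nakamura, Adeyemi, Romero, Dimitriou, Nguyen, Amari

By office: Takahashi, Baptiste, Nakamura and Adeyemi (Appellate Judge); then Romero and Dimitriou (Chief District Judge); then Nguyen (District Judge); then Amari (Magistrate Judge).
Takahashi, Baptiste, Nakamura and Adeyemi all have date of first judicial appointment Dec 20, 1992, so the next rule applies.
Among Takahashi, Baptiste, Nakamura and Adeyemi, by date of commission (earlier first): Takahashi (18 Jul 1997) before Baptiste, Nakamura and Adeyemi (7 Nov 2008).
Among Baptiste, Nakamura and Adeyemi, by years on the bench (lower first) (reversed rule for this group): Baptiste (9 years) before Nakamura (16 years) before Adeyemi (30 years).
Romero and Dimitriou both have date of first judicial appointment Apr 14, 2015, so the next rule applies.
Romero and Dimitriou both have date of commission 11 Apr 1993, so the next rule applies.
Among Romero and Dimitriou, by years on the bench (higher first): Romero (14 years) before Dimitriou (5 years).
Full order: Takahashi, Baptiste, Nakamura, Adeyemi, Romero, Dimitriou, Nguyen, Amari.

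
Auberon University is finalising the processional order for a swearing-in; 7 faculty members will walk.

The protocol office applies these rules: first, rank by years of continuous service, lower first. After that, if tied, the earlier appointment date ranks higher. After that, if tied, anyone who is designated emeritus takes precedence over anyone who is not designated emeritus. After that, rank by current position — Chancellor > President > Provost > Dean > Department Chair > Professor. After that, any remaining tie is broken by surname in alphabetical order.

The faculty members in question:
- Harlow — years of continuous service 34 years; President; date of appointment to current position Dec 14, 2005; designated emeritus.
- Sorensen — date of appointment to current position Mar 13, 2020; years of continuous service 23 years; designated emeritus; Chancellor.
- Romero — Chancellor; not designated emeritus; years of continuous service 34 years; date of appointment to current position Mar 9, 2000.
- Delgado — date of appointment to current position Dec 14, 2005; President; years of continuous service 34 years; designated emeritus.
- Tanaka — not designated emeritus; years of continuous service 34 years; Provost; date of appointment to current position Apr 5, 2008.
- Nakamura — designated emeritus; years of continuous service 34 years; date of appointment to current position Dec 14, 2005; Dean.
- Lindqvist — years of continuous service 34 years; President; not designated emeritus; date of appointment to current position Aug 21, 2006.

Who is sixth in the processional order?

Lindqvist

By years of continuous service (lower first): Sorensen (23 years); then Romero, Delgado, Harlow, Nakamura, Lindqvist and Tanaka (each 34 years).
Among Romero, Delgado, Harlow, Nakamura, Lindqvist and Tanaka, by date of appointment to current position (earlier first): Romero (Mar 9, 2000) before Delgado, Harlow and Nakamura (Dec 14, 2005) before Lindqvist (Aug 21, 2006) before Tanaka (Apr 5, 2008).
Delgado, Harlow and Nakamura are each designated emeritus, so the next rule applies.
Among Delgado, Harlow and Nakamura, by current position: Delgado and Harlow (President) before Nakamura (Dean).
Among Delgado and Harlow, alphabetically by surname: Delgado before Harlow.
Order: Sorensen, Romero, Delgado, Harlow, Nakamura, Lindqvist, Tanaka.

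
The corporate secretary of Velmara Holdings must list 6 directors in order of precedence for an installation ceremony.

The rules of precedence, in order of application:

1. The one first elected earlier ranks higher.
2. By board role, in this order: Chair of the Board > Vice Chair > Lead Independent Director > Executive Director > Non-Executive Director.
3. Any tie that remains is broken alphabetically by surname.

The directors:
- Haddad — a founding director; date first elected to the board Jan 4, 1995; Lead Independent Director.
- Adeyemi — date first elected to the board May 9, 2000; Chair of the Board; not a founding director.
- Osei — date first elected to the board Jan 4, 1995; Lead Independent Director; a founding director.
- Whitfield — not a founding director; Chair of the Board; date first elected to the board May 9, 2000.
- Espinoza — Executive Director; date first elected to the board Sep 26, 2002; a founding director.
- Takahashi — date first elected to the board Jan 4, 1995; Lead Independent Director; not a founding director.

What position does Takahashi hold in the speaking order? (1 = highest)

By date first elected to the board (earlier first): Haddad, Osei and Takahashi (each Jan 4, 1995); then Adeyemi and Whitfield (both May 9, 2000); then Espinoza (Sep 26, 2002).
Haddad, Osei and Takahashi are each Lead Independent Director, so the next rule applies.
Among Haddad, Osei and Takahashi, alphabetically by surname: Haddad before Osei before Takahashi.
Adeyemi and Whitfield are each Chair of the Board, so the next rule applies.
Among Adeyemi and Whitfield, alphabetically by surname: Adeyemi before Whitfield.
Order: Haddad, Osei, Takahashi, Adeyemi, Whitfield, Espinoza. So position 3.

3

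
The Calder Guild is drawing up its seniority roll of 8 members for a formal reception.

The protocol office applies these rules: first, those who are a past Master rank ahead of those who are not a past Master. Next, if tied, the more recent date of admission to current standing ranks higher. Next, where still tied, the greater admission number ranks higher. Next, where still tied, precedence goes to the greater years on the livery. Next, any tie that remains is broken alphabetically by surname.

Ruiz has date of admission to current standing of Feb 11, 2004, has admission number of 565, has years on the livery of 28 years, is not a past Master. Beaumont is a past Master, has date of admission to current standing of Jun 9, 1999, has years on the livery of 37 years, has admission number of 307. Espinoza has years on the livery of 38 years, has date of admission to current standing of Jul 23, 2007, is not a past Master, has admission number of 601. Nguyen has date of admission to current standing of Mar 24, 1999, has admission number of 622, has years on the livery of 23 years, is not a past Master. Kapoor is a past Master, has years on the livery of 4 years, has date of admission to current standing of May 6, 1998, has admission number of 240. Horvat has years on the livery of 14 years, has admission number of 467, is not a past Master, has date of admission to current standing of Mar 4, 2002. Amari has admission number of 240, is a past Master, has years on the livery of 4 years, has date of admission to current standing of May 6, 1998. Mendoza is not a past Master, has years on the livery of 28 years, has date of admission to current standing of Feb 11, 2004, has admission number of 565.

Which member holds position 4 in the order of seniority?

Espinoza

By the first rule: Beaumont, Amari and Kapoor (each a past Master); then Espinoza, Mendoza, Ruiz, Horvat and Nguyen (each not a past Master).
Among Beaumont, Amari and Kapoor, by date of admission to current standing (later first): Beaumont (Jun 9, 1999) before Amari and Kapoor (May 6, 1998).
Amari and Kapoor both have admission number 240, so the next rule applies.
Amari and Kapoor both have years on the livery 4 years, so the next rule applies.
Among Amari and Kapoor, alphabetically by surname: Amari before Kapoor.
Among Espinoza, Mendoza, Ruiz, Horvat and Nguyen, by date of admission to current standing (later first): Espinoza (Jul 23, 2007) before Mendoza and Ruiz (Feb 11, 2004) before Horvat (Mar 4, 2002) before Nguyen (Mar 24, 1999).
Mendoza and Ruiz both have admission number 565, so the next rule applies.
Mendoza and Ruiz both have years on the livery 28 years, so the next rule applies.
Among Mendoza and Ruiz, alphabetically by surname: Mendoza before Ruiz.
Order: Beaumont, Amari, Kapoor, Espinoza, Mendoza, Ruiz, Horvat, Nguyen.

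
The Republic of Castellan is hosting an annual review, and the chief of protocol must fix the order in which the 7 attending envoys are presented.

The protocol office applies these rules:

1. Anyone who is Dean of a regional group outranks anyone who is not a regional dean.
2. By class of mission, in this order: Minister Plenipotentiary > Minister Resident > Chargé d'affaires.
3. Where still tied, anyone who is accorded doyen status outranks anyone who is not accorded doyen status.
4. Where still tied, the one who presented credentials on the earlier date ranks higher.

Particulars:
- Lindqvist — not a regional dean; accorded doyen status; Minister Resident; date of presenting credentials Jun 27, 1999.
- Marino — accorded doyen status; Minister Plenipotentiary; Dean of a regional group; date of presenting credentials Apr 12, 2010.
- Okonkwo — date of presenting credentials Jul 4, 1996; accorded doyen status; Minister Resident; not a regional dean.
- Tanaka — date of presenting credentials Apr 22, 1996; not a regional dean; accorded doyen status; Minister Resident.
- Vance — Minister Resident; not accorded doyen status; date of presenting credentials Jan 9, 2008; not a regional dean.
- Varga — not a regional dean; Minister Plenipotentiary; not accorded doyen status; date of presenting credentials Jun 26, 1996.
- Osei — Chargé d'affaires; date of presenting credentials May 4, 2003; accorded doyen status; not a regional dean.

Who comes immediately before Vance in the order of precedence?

Lindqvist

By the first rule: Marino (Dean of a regional group); then Varga, Tanaka, Okonkwo, Lindqvist, Vance and Osei (each not a regional dean).
Among Varga, Tanaka, Okonkwo, Lindqvist, Vance and Osei, by class of mission: Varga (Minister Plenipotentiary) before Tanaka, Okonkwo, Lindqvist and Vance (Minister Resident) before Osei (Chargé d'affaires).
Among Tanaka, Okonkwo, Lindqvist and Vance, accorded doyen status before not accorded doyen status: Tanaka, Okonkwo and Lindqvist (accorded doyen status) before Vance (not accorded doyen status).
Among Tanaka, Okonkwo and Lindqvist, by date of presenting credentials (earlier first): Tanaka (Apr 22, 1996) before Okonkwo (Jul 4, 1996) before Lindqvist (Jun 27, 1999).
Order: Marino, Varga, Tanaka, Okonkwo, Lindqvist, Vance, Osei.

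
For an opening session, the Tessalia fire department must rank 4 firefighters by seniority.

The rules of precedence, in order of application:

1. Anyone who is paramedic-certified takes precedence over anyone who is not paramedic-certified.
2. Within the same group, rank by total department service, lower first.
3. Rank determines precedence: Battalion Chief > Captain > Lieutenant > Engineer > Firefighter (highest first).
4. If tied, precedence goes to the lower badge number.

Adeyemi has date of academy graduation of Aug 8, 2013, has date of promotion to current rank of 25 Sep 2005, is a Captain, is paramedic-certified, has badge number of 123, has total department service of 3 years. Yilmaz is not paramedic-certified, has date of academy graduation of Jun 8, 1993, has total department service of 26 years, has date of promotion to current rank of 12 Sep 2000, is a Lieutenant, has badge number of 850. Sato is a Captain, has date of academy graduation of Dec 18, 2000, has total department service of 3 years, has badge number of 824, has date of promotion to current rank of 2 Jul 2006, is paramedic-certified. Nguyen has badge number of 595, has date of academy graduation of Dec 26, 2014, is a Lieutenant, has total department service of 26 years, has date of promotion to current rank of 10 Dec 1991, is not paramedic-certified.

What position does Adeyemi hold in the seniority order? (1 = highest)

1

By the first rule: Adeyemi and Sato (both paramedic-certified); then Nguyen and Yilmaz (both not paramedic-certified).
Adeyemi and Sato both have total department service 3 years, so the next rule applies.
Adeyemi and Sato are each Captain, so the next rule applies.
Among Adeyemi and Sato, by badge number (lower first): Adeyemi (123) before Sato (824).
Nguyen and Yilmaz both have total department service 26 years, so the next rule applies.
Nguyen and Yilmaz are each Lieutenant, so the next rule applies.
Among Nguyen and Yilmaz, by badge number (lower first): Nguyen (595) before Yilmaz (850).
Order: Adeyemi, Sato, Nguyen, Yilmaz. So position 1.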